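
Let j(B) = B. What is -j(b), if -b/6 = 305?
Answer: 1830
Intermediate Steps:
b = -1830 (b = -6*305 = -1830)
-j(b) = -1*(-1830) = 1830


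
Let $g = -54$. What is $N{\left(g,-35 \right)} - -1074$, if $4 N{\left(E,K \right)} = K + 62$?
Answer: $\frac{4323}{4} \approx 1080.8$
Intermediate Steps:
$N{\left(E,K \right)} = \frac{31}{2} + \frac{K}{4}$ ($N{\left(E,K \right)} = \frac{K + 62}{4} = \frac{62 + K}{4} = \frac{31}{2} + \frac{K}{4}$)
$N{\left(g,-35 \right)} - -1074 = \left(\frac{31}{2} + \frac{1}{4} \left(-35\right)\right) - -1074 = \left(\frac{31}{2} - \frac{35}{4}\right) + 1074 = \frac{27}{4} + 1074 = \frac{4323}{4}$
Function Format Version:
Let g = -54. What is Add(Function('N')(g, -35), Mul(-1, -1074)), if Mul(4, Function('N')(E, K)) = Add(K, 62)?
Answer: Rational(4323, 4) ≈ 1080.8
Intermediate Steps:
Function('N')(E, K) = Add(Rational(31, 2), Mul(Rational(1, 4), K)) (Function('N')(E, K) = Mul(Rational(1, 4), Add(K, 62)) = Mul(Rational(1, 4), Add(62, K)) = Add(Rational(31, 2), Mul(Rational(1, 4), K)))
Add(Function('N')(g, -35), Mul(-1, -1074)) = Add(Add(Rational(31, 2), Mul(Rational(1, 4), -35)), Mul(-1, -1074)) = Add(Add(Rational(31, 2), Rational(-35, 4)), 1074) = Add(Rational(27, 4), 1074) = Rational(4323, 4)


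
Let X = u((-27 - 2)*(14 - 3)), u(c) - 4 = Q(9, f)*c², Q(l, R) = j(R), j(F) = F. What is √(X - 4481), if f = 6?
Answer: 11*√5009 ≈ 778.52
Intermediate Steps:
Q(l, R) = R
u(c) = 4 + 6*c²
X = 610570 (X = 4 + 6*((-27 - 2)*(14 - 3))² = 4 + 6*(-29*11)² = 4 + 6*(-319)² = 4 + 6*101761 = 4 + 610566 = 610570)
√(X - 4481) = √(610570 - 4481) = √606089 = 11*√5009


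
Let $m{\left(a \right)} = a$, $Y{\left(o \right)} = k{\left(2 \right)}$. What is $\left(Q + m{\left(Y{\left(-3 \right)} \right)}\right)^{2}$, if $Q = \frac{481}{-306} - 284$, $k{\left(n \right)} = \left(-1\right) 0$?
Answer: $\frac{7636138225}{93636} \approx 81551.0$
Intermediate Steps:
$k{\left(n \right)} = 0$
$Y{\left(o \right)} = 0$
$Q = - \frac{87385}{306}$ ($Q = 481 \left(- \frac{1}{306}\right) - 284 = - \frac{481}{306} - 284 = - \frac{87385}{306} \approx -285.57$)
$\left(Q + m{\left(Y{\left(-3 \right)} \right)}\right)^{2} = \left(- \frac{87385}{306} + 0\right)^{2} = \left(- \frac{87385}{306}\right)^{2} = \frac{7636138225}{93636}$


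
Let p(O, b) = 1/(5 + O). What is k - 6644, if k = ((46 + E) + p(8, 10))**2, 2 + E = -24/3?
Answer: -902875/169 ≈ -5342.5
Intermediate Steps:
E = -10 (E = -2 - 24/3 = -2 - 12*2/3 = -2 - 8 = -10)
k = 219961/169 (k = ((46 - 10) + 1/(5 + 8))**2 = (36 + 1/13)**2 = (469/13)**2 = 219961/169 ≈ 1301.5)
k - 6644 = 219961/169 - 6644 = -902875/169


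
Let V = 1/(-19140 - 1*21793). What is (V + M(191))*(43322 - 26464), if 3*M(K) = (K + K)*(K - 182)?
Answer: 790795580186/40933 ≈ 1.9319e+7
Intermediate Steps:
M(K) = 2*K*(-182 + K)/3 (M(K) = ((K + K)*(K - 182))/3 = ((2*K)*(-182 + K))/3 = (2*K*(-182 + K))/3 = 2*K*(-182 + K)/3)
V = -1/40933 (V = 1/(-19140 - 21793) = 1/(-40933) = -1/40933 ≈ -2.4430e-5)
(V + M(191))*(43322 - 26464) = (-1/40933 + (2/3)*191*(-182 + 191))*(43322 - 26464) = (-1/40933 + (2/3)*191*9)*16858 = (-1/40933 + 1146)*16858 = (46909217/40933)*16858 = 790795580186/40933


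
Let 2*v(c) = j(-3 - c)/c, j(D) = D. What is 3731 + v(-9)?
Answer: 11192/3 ≈ 3730.7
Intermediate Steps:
v(c) = (-3 - c)/(2*c) (v(c) = ((-3 - c)/c)/2 = (-3 - c)/(2*c))
3731 + v(-9) = 3731 + (½)*(-3 - 1*(-9))/(-9) = 3731 + (½)*(-⅑)*(-3 + 9) = 3731 + (½)*(-⅑)*6 = 3731 - ⅓ = 11192/3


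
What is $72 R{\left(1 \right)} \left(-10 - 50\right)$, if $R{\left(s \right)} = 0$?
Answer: $0$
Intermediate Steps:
$72 R{\left(1 \right)} \left(-10 - 50\right) = 72 \cdot 0 \left(-10 - 50\right) = 0 \left(-10 - 50\right) = 0 \left(-60\right) = 0$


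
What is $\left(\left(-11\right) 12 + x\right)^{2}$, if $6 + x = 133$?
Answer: $25$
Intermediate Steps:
$x = 127$ ($x = -6 + 133 = 127$)
$\left(\left(-11\right) 12 + x\right)^{2} = \left(\left(-11\right) 12 + 127\right)^{2} = \left(-132 + 127\right)^{2} = \left(-5\right)^{2} = 25$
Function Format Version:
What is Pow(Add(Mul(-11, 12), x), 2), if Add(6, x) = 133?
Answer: 25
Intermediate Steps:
x = 127 (x = Add(-6, 133) = 127)
Pow(Add(Mul(-11, 12), x), 2) = Pow(Add(Mul(-11, 12), 127), 2) = Pow(Add(-132, 127), 2) = Pow(-5, 2) = 25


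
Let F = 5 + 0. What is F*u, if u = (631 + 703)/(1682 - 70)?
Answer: 3335/806 ≈ 4.1377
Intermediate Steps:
F = 5
u = 667/806 (u = 1334/1612 = 1334*(1/1612) = 667/806 ≈ 0.82754)
F*u = 5*(667/806) = 3335/806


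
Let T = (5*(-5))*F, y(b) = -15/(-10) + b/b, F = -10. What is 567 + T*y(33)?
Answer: 1192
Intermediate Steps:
y(b) = 5/2 (y(b) = -15*(-1/10) + 1 = 3/2 + 1 = 5/2)
T = 250 (T = (5*(-5))*(-10) = -25*(-10) = 250)
567 + T*y(33) = 567 + 250*(5/2) = 567 + 625 = 1192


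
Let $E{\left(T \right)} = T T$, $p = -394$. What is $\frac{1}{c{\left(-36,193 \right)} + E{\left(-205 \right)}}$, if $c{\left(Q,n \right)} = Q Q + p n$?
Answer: $- \frac{1}{32721} \approx -3.0561 \cdot 10^{-5}$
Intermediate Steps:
$E{\left(T \right)} = T^{2}$
$c{\left(Q,n \right)} = Q^{2} - 394 n$ ($c{\left(Q,n \right)} = Q Q - 394 n = Q^{2} - 394 n$)
$\frac{1}{c{\left(-36,193 \right)} + E{\left(-205 \right)}} = \frac{1}{\left(\left(-36\right)^{2} - 76042\right) + \left(-205\right)^{2}} = \frac{1}{\left(1296 - 76042\right) + 42025} = \frac{1}{-74746 + 42025} = \frac{1}{-32721} = - \frac{1}{32721}$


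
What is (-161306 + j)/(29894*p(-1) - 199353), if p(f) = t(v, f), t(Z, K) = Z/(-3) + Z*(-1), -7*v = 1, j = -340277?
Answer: 10533243/4066837 ≈ 2.5900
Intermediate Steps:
v = -1/7 (v = -1/7*1 = -1/7 ≈ -0.14286)
t(Z, K) = -4*Z/3 (t(Z, K) = Z*(-1/3) - Z = -Z/3 - Z = -4*Z/3)
p(f) = 4/21 (p(f) = -4/3*(-1/7) = 4/21)
(-161306 + j)/(29894*p(-1) - 199353) = (-161306 - 340277)/(29894*(4/21) - 199353) = -501583/(119576/21 - 199353) = -501583/(-4066837/21) = -501583*(-21/4066837) = 10533243/4066837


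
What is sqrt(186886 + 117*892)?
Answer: 25*sqrt(466) ≈ 539.68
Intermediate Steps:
sqrt(186886 + 117*892) = sqrt(186886 + 104364) = sqrt(291250) = 25*sqrt(466)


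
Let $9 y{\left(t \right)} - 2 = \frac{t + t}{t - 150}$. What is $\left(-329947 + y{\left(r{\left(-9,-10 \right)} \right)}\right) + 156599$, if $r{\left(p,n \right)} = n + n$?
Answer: $- \frac{26522206}{153} \approx -1.7335 \cdot 10^{5}$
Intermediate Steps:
$r{\left(p,n \right)} = 2 n$
$y{\left(t \right)} = \frac{2}{9} + \frac{2 t}{9 \left(-150 + t\right)}$ ($y{\left(t \right)} = \frac{2}{9} + \frac{\left(t + t\right) \frac{1}{t - 150}}{9} = \frac{2}{9} + \frac{2 t \frac{1}{-150 + t}}{9} = \frac{2}{9} + \frac{2 t}{9 \left(-150 + t\right)}$)
$\left(-329947 + y{\left(r{\left(-9,-10 \right)} \right)}\right) + 156599 = \left(-329947 + \frac{4 \left(-75 + 2 \left(-10\right)\right)}{9 \left(-150 + 2 \left(-10\right)\right)}\right) + 156599 = \left(-329947 + \frac{4 \left(-75 - 20\right)}{9 \left(-150 - 20\right)}\right) + 156599 = \left(-329947 + \frac{4}{9} \frac{1}{-170} \left(-95\right)\right) + 156599 = \left(-329947 + \frac{4}{9} \left(- \frac{1}{170}\right) \left(-95\right)\right) + 156599 = \left(-329947 + \frac{38}{153}\right) + 156599 = - \frac{50481853}{153} + 156599 = - \frac{26522206}{153}$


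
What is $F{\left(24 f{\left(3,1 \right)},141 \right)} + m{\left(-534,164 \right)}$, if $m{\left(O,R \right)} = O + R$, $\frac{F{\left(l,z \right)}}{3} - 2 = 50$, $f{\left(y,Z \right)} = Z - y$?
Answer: $-214$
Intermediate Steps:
$F{\left(l,z \right)} = 156$ ($F{\left(l,z \right)} = 6 + 3 \cdot 50 = 6 + 150 = 156$)
$F{\left(24 f{\left(3,1 \right)},141 \right)} + m{\left(-534,164 \right)} = 156 + \left(-534 + 164\right) = 156 - 370 = -214$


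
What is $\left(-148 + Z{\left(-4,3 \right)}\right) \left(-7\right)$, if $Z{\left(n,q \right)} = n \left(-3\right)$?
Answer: $952$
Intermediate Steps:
$Z{\left(n,q \right)} = - 3 n$
$\left(-148 + Z{\left(-4,3 \right)}\right) \left(-7\right) = \left(-148 - -12\right) \left(-7\right) = \left(-148 + 12\right) \left(-7\right) = \left(-136\right) \left(-7\right) = 952$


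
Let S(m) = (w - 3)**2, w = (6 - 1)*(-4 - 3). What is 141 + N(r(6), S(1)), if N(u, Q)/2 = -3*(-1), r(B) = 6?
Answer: 147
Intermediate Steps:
w = -35 (w = 5*(-7) = -35)
S(m) = 1444 (S(m) = (-35 - 3)**2 = (-38)**2 = 1444)
N(u, Q) = 6 (N(u, Q) = 2*(-3*(-1)) = 2*3 = 6)
141 + N(r(6), S(1)) = 141 + 6 = 147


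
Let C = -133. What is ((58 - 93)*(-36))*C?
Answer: -167580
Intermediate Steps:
((58 - 93)*(-36))*C = ((58 - 93)*(-36))*(-133) = -35*(-36)*(-133) = 1260*(-133) = -167580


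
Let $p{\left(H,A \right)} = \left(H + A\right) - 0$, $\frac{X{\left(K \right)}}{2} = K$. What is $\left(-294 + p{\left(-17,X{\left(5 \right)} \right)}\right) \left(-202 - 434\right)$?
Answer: $191436$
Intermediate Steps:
$X{\left(K \right)} = 2 K$
$p{\left(H,A \right)} = A + H$ ($p{\left(H,A \right)} = \left(A + H\right) + 0 = A + H$)
$\left(-294 + p{\left(-17,X{\left(5 \right)} \right)}\right) \left(-202 - 434\right) = \left(-294 + \left(2 \cdot 5 - 17\right)\right) \left(-202 - 434\right) = \left(-294 + \left(10 - 17\right)\right) \left(-636\right) = \left(-294 - 7\right) \left(-636\right) = \left(-301\right) \left(-636\right) = 191436$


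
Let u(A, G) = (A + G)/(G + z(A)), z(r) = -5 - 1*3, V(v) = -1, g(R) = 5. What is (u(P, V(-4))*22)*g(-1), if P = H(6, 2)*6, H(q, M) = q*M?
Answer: -7810/9 ≈ -867.78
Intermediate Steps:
z(r) = -8 (z(r) = -5 - 3 = -8)
H(q, M) = M*q
P = 72 (P = (2*6)*6 = 12*6 = 72)
u(A, G) = (A + G)/(-8 + G) (u(A, G) = (A + G)/(G - 8) = (A + G)/(-8 + G))
(u(P, V(-4))*22)*g(-1) = (((72 - 1)/(-8 - 1))*22)*5 = ((71/(-9))*22)*5 = (-1/9*71*22)*5 = -71/9*22*5 = -1562/9*5 = -7810/9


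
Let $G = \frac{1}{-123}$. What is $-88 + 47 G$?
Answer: $- \frac{10871}{123} \approx -88.382$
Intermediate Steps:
$G = - \frac{1}{123} \approx -0.0081301$
$-88 + 47 G = -88 + 47 \left(- \frac{1}{123}\right) = -88 - \frac{47}{123} = - \frac{10871}{123}$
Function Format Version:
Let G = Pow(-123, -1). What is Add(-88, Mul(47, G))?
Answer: Rational(-10871, 123) ≈ -88.382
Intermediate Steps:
G = Rational(-1, 123) ≈ -0.0081301
Add(-88, Mul(47, G)) = Add(-88, Mul(47, Rational(-1, 123))) = Add(-88, Rational(-47, 123)) = Rational(-10871, 123)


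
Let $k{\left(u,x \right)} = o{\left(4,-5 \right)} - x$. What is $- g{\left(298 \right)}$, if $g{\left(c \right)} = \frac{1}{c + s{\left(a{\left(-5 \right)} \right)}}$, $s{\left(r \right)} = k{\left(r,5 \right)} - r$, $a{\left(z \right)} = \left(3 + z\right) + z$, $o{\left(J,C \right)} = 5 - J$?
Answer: $- \frac{1}{301} \approx -0.0033223$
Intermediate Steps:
$a{\left(z \right)} = 3 + 2 z$
$k{\left(u,x \right)} = 1 - x$ ($k{\left(u,x \right)} = \left(5 - 4\right) - x = 1 - x$)
$s{\left(r \right)} = -4 - r$ ($s{\left(r \right)} = \left(1 - 5\right) - r = -4 - r$)
$g{\left(c \right)} = \frac{1}{3 + c}$ ($g{\left(c \right)} = \frac{1}{c - \left(7 - 10\right)} = \frac{1}{c - -3} = \frac{1}{c + \left(-4 + 7\right)} = \frac{1}{c + 3} = \frac{1}{3 + c}$)
$- g{\left(298 \right)} = - \frac{1}{3 + 298} = - \frac{1}{301}$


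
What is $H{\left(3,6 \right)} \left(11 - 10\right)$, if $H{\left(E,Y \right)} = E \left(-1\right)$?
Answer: $-3$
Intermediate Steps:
$H{\left(E,Y \right)} = - E$
$H{\left(3,6 \right)} \left(11 - 10\right) = \left(-1\right) 3 \left(11 - 10\right) = \left(-3\right) 1 = -3$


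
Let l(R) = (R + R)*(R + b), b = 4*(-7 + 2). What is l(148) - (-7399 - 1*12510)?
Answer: 57797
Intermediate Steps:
b = -20 (b = 4*(-5) = -20)
l(R) = 2*R*(-20 + R) (l(R) = (R + R)*(R - 20) = (2*R)*(-20 + R) = 2*R*(-20 + R))
l(148) - (-7399 - 1*12510) = 2*148*(-20 + 148) - (-7399 - 1*12510) = 2*148*128 - (-7399 - 12510) = 37888 - 1*(-19909) = 37888 + 19909 = 57797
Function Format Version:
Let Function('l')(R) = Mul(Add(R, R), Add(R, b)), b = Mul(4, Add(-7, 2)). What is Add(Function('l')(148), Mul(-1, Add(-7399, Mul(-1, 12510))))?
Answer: 57797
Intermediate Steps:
b = -20 (b = Mul(4, -5) = -20)
Function('l')(R) = Mul(2, R, Add(-20, R)) (Function('l')(R) = Mul(Add(R, R), Add(R, -20)) = Mul(Mul(2, R), Add(-20, R)) = Mul(2, R, Add(-20, R)))
Add(Function('l')(148), Mul(-1, Add(-7399, Mul(-1, 12510)))) = Add(Mul(2, 148, Add(-20, 148)), Mul(-1, Add(-7399, Mul(-1, 12510)))) = Add(Mul(2, 148, 128), Mul(-1, Add(-7399, -12510))) = Add(37888, Mul(-1, -19909)) = Add(37888, 19909) = 57797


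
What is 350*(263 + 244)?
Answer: 177450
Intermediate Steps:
350*(263 + 244) = 350*507 = 177450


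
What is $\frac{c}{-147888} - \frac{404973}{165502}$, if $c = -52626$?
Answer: $- \frac{4265078231}{2039646648} \approx -2.0911$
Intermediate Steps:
$\frac{c}{-147888} - \frac{404973}{165502} = - \frac{52626}{-147888} - \frac{404973}{165502} = \left(-52626\right) \left(- \frac{1}{147888}\right) - \frac{404973}{165502} = \frac{8771}{24648} - \frac{404973}{165502} = - \frac{4265078231}{2039646648}$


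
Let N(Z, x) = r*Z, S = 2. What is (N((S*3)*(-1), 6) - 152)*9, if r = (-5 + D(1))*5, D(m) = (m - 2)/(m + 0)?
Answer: 252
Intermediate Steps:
D(m) = (-2 + m)/m
r = -30 (r = (-5 + (-2 + 1)/1)*5 = (-5 + 1*(-1))*5 = (-5 - 1)*5 = -6*5 = -30)
N(Z, x) = -30*Z
(N((S*3)*(-1), 6) - 152)*9 = (-30*2*3*(-1) - 152)*9 = (-180*(-1) - 152)*9 = (-30*(-6) - 152)*9 = (180 - 152)*9 = 28*9 = 252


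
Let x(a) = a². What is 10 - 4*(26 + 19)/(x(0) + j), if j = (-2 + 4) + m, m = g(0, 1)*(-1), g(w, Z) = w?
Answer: -80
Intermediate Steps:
m = 0 (m = 0*(-1) = 0)
j = 2 (j = (-2 + 4) + 0 = 2 + 0 = 2)
10 - 4*(26 + 19)/(x(0) + j) = 10 - 4*(26 + 19)/(0² + 2) = 10 - 180/(0 + 2) = 10 - 180/2 = 10 - 4*45/2 = 10 - 90 = -80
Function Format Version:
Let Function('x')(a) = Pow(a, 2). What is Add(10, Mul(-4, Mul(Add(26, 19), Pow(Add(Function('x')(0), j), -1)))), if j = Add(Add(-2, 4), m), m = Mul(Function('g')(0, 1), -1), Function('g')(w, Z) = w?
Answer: -80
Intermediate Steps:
m = 0 (m = Mul(0, -1) = 0)
j = 2 (j = Add(Add(-2, 4), 0) = Add(2, 0) = 2)
Add(10, Mul(-4, Mul(Add(26, 19), Pow(Add(Function('x')(0), j), -1)))) = Add(10, Mul(-4, Mul(Add(26, 19), Pow(Add(Pow(0, 2), 2), -1)))) = Add(10, Mul(-4, Mul(45, Pow(Add(0, 2), -1)))) = Add(10, Mul(-4, Mul(45, Pow(2, -1)))) = Add(10, Mul(-4, Mul(45, Rational(1, 2)))) = Add(10, Mul(-4, Rational(45, 2))) = Add(10, -90) = -80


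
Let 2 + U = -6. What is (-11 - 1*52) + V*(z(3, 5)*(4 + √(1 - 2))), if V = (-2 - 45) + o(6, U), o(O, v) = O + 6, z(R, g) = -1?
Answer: 77 + 35*I ≈ 77.0 + 35.0*I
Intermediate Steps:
U = -8 (U = -2 - 6 = -8)
o(O, v) = 6 + O
V = -35 (V = (-2 - 45) + (6 + 6) = -47 + 12 = -35)
(-11 - 1*52) + V*(z(3, 5)*(4 + √(1 - 2))) = (-11 - 1*52) - (-35)*(4 + √(1 - 2)) = (-11 - 52) - (-35)*(4 + √(-1)) = -63 - (-35)*(4 + I) = -63 - 35*(-4 - I) = -63 + (140 + 35*I) = 77 + 35*I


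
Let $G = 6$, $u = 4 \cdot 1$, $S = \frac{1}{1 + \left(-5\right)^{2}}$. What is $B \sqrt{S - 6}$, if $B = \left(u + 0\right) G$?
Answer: $\frac{12 i \sqrt{4030}}{13} \approx 58.599 i$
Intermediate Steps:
$S = \frac{1}{26}$ ($S = \frac{1}{1 + 25} = \frac{1}{26} \approx 0.038462$)
$u = 4$
$B = 24$ ($B = \left(4 + 0\right) 6 = 4 \cdot 6 = 24$)
$B \sqrt{S - 6} = 24 \sqrt{\frac{1}{26} - 6} = 24 \sqrt{- \frac{155}{26}} = 24 \frac{i \sqrt{4030}}{26} = \frac{12 i \sqrt{4030}}{13}$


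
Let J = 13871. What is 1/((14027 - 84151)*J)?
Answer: -1/972690004 ≈ -1.0281e-9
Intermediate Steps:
1/((14027 - 84151)*J) = 1/((14027 - 84151)*13871) = (1/13871)/(-70124) = -1/70124*1/13871 = -1/972690004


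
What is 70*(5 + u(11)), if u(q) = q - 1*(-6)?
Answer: 1540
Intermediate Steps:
u(q) = 6 + q (u(q) = q + 6 = 6 + q)
70*(5 + u(11)) = 70*(5 + (6 + 11)) = 70*(5 + 17) = 70*22 = 1540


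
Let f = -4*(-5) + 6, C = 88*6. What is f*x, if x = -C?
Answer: -13728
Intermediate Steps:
C = 528
x = -528 (x = -1*528 = -528)
f = 26 (f = 20 + 6 = 26)
f*x = 26*(-528) = -13728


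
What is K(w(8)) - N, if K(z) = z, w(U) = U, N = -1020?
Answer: 1028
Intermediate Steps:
K(w(8)) - N = 8 - 1*(-1020) = 8 + 1020 = 1028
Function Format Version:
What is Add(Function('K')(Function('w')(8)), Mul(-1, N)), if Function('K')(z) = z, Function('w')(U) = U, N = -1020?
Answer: 1028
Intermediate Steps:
Add(Function('K')(Function('w')(8)), Mul(-1, N)) = Add(8, Mul(-1, -1020)) = Add(8, 1020) = 1028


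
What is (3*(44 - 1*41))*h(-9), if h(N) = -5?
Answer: -45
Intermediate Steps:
(3*(44 - 1*41))*h(-9) = (3*(44 - 1*41))*(-5) = (3*(44 - 41))*(-5) = (3*3)*(-5) = 9*(-5) = -45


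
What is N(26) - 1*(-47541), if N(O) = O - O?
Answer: 47541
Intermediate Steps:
N(O) = 0
N(26) - 1*(-47541) = 0 - 1*(-47541) = 0 + 47541 = 47541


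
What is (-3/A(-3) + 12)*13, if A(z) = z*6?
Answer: 949/6 ≈ 158.17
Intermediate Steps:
A(z) = 6*z
(-3/A(-3) + 12)*13 = (-3/(6*(-3)) + 12)*13 = (-3/(-18) + 12)*13 = (-3*(-1/18) + 12)*13 = (⅙ + 12)*13 = (73/6)*13 = 949/6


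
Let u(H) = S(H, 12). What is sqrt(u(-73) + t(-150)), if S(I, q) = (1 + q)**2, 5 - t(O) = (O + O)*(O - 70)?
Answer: 3*I*sqrt(7314) ≈ 256.57*I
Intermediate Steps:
t(O) = 5 - 2*O*(-70 + O) (t(O) = 5 - (O + O)*(O - 70) = 5 - 2*O*(-70 + O))
u(H) = 169 (u(H) = (1 + 12)**2 = 13**2 = 169)
sqrt(u(-73) + t(-150)) = sqrt(169 + (5 - 2*(-150)**2 + 140*(-150))) = sqrt(169 + (5 - 2*22500 - 21000)) = sqrt(169 + (5 - 45000 - 21000)) = sqrt(169 - 65995) = sqrt(-65826) = 3*I*sqrt(7314)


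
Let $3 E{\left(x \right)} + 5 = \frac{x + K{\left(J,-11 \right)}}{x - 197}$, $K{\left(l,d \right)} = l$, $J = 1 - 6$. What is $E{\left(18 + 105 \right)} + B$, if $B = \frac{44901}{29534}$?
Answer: $- \frac{2222285}{3278274} \approx -0.67788$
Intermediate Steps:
$J = -5$
$E{\left(x \right)} = - \frac{5}{3} + \frac{-5 + x}{3 \left(-197 + x\right)}$ ($E{\left(x \right)} = - \frac{5}{3} + \frac{\left(x - 5\right) \frac{1}{x - 197}}{3} = - \frac{5}{3} + \frac{\left(-5 + x\right) \frac{1}{-197 + x}}{3} = - \frac{5}{3} + \frac{\frac{1}{-197 + x} \left(-5 + x\right)}{3} = - \frac{5}{3} + \frac{-5 + x}{3 \left(-197 + x\right)}$)
$B = \frac{44901}{29534}$ ($B = 44901 \cdot \frac{1}{29534} = \frac{44901}{29534} \approx 1.5203$)
$E{\left(18 + 105 \right)} + B = \frac{4 \left(245 - \left(18 + 105\right)\right)}{3 \left(-197 + \left(18 + 105\right)\right)} + \frac{44901}{29534} = \frac{4 \left(245 - 123\right)}{3 \left(-197 + 123\right)} + \frac{44901}{29534} = \frac{4 \left(245 - 123\right)}{3 \left(-74\right)} + \frac{44901}{29534} = \frac{4}{3} \left(- \frac{1}{74}\right) 122 + \frac{44901}{29534} = - \frac{244}{111} + \frac{44901}{29534} = - \frac{2222285}{3278274}$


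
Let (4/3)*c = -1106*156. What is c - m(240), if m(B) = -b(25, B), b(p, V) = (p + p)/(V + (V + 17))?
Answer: -64312744/497 ≈ -1.2940e+5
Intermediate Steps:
b(p, V) = 2*p/(17 + 2*V) (b(p, V) = (2*p)/(V + (17 + V)) = (2*p)/(17 + 2*V) = 2*p/(17 + 2*V))
m(B) = -50/(17 + 2*B) (m(B) = -2*25/(17 + 2*B) = -50/(17 + 2*B))
c = -129402 (c = 3*(-1106*156)/4 = (¾)*(-172536) = -129402)
c - m(240) = -129402 - (-50)/(17 + 2*240) = -129402 - (-50)/(17 + 480) = -129402 - (-50)/497 = -129402 - 1*(-50/497) = -129402 + 50/497 = -64312744/497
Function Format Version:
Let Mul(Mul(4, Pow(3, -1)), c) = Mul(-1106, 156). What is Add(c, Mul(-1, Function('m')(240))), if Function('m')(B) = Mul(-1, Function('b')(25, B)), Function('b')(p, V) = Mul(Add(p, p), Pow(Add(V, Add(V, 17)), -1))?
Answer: Rational(-64312744, 497) ≈ -1.2940e+5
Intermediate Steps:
Function('b')(p, V) = Mul(2, p, Pow(Add(17, Mul(2, V)), -1)) (Function('b')(p, V) = Mul(Mul(2, p), Pow(Add(V, Add(17, V)), -1)) = Mul(Mul(2, p), Pow(Add(17, Mul(2, V)), -1)) = Mul(2, p, Pow(Add(17, Mul(2, V)), -1)))
Function('m')(B) = Mul(-50, Pow(Add(17, Mul(2, B)), -1)) (Function('m')(B) = Mul(-1, Mul(2, 25, Pow(Add(17, Mul(2, B)), -1))) = Mul(-1, Mul(50, Pow(Add(17, Mul(2, B)), -1))) = Mul(-50, Pow(Add(17, Mul(2, B)), -1)))
c = -129402 (c = Mul(Rational(3, 4), Mul(-1106, 156)) = Mul(Rational(3, 4), -172536) = -129402)
Add(c, Mul(-1, Function('m')(240))) = Add(-129402, Mul(-1, Mul(-50, Pow(Add(17, Mul(2, 240)), -1)))) = Add(-129402, Mul(-1, Mul(-50, Pow(Add(17, 480), -1)))) = Add(-129402, Mul(-1, Mul(-50, Pow(497, -1)))) = Add(-129402, Mul(-1, Mul(-50, Rational(1, 497)))) = Add(-129402, Mul(-1, Rational(-50, 497))) = Add(-129402, Rational(50, 497)) = Rational(-64312744, 497)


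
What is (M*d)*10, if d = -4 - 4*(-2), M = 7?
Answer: 280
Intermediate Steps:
d = 4 (d = -4 + 8 = 4)
(M*d)*10 = (7*4)*10 = 28*10 = 280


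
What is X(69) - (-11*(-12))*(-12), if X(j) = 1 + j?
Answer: 1654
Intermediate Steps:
X(69) - (-11*(-12))*(-12) = (1 + 69) - (-11*(-12))*(-12) = 70 - 132*(-12) = 70 - 1*(-1584) = 70 + 1584 = 1654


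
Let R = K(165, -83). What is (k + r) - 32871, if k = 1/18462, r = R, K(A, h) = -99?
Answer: -608692139/18462 ≈ -32970.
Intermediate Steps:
R = -99
r = -99
k = 1/18462 ≈ 5.4165e-5
(k + r) - 32871 = (1/18462 - 99) - 32871 = -1827737/18462 - 32871 = -608692139/18462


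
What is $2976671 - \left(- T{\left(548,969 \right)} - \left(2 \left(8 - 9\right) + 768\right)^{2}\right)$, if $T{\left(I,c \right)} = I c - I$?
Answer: $4093891$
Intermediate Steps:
$T{\left(I,c \right)} = - I + I c$
$2976671 - \left(- T{\left(548,969 \right)} - \left(2 \left(8 - 9\right) + 768\right)^{2}\right) = 2976671 - \left(- 548 \left(-1 + 969\right) - \left(2 \left(8 - 9\right) + 768\right)^{2}\right) = 2976671 - \left(- 548 \cdot 968 - \left(2 \left(-1\right) + 768\right)^{2}\right) = 2976671 - \left(\left(-1\right) 530464 - \left(-2 + 768\right)^{2}\right) = 2976671 - \left(-530464 - 766^{2}\right) = 2976671 - \left(-530464 - 586756\right) = 2976671 - -1117220 = 2976671 + 1117220 = 4093891$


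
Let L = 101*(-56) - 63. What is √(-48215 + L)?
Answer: I*√53934 ≈ 232.24*I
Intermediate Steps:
L = -5719 (L = -5656 - 63 = -5719)
√(-48215 + L) = √(-48215 - 5719) = √(-53934) = I*√53934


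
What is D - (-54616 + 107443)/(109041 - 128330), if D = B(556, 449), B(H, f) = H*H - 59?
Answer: 5961839080/19289 ≈ 3.0908e+5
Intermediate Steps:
B(H, f) = -59 + H**2 (B(H, f) = H**2 - 59 = -59 + H**2)
D = 309077 (D = -59 + 556**2 = -59 + 309136 = 309077)
D - (-54616 + 107443)/(109041 - 128330) = 309077 - (-54616 + 107443)/(109041 - 128330) = 309077 - 52827/(-19289) = 309077 - 52827*(-1)/19289 = 309077 - 1*(-52827/19289) = 309077 + 52827/19289 = 5961839080/19289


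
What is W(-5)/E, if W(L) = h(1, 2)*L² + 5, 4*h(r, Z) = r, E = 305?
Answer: 9/244 ≈ 0.036885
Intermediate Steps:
h(r, Z) = r/4
W(L) = 5 + L²/4 (W(L) = ((¼)*1)*L² + 5 = L²/4 + 5 = 5 + L²/4)
W(-5)/E = (5 + (¼)*(-5)²)/305 = (5 + (¼)*25)*(1/305) = (5 + 25/4)*(1/305) = (45/4)*(1/305) = 9/244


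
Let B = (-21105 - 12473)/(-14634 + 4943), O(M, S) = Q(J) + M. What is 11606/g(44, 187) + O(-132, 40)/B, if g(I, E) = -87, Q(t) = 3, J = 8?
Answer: -498468361/2921286 ≈ -170.63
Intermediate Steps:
O(M, S) = 3 + M
B = 33578/9691 (B = -33578/(-9691) = -33578*(-1/9691) = 33578/9691 ≈ 3.4649)
11606/g(44, 187) + O(-132, 40)/B = 11606/(-87) + (3 - 132)/(33578/9691) = 11606*(-1/87) - 129*9691/33578 = -11606/87 - 1250139/33578 = -498468361/2921286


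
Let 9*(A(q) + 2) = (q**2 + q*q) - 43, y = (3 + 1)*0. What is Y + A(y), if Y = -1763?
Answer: -15928/9 ≈ -1769.8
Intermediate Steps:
y = 0 (y = 4*0 = 0)
A(q) = -61/9 + 2*q**2/9 (A(q) = -2 + ((q**2 + q*q) - 43)/9 = -2 + ((q**2 + q**2) - 43)/9 = -2 + (2*q**2 - 43)/9 = -2 + (-43 + 2*q**2)/9 = -2 + (-43/9 + 2*q**2/9) = -61/9 + 2*q**2/9)
Y + A(y) = -1763 + (-61/9 + (2/9)*0**2) = -1763 + (-61/9 + (2/9)*0) = -1763 + (-61/9 + 0) = -1763 - 61/9 = -15928/9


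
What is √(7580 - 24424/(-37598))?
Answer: 2*√669754943242/18799 ≈ 87.067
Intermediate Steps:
√(7580 - 24424/(-37598)) = √(7580 - 24424*(-1/37598)) = √(7580 + 12212/18799) = √(142508632/18799) = 2*√669754943242/18799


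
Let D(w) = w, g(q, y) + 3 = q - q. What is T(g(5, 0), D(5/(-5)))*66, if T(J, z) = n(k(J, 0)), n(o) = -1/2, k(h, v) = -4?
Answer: -33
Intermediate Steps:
g(q, y) = -3 (g(q, y) = -3 + (q - q) = -3 + 0 = -3)
n(o) = -½ (n(o) = -1*½ = -½)
T(J, z) = -½
T(g(5, 0), D(5/(-5)))*66 = -½*66 = -33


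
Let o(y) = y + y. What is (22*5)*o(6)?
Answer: 1320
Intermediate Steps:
o(y) = 2*y
(22*5)*o(6) = (22*5)*(2*6) = 110*12 = 1320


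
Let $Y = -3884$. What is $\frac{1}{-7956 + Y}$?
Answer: $- \frac{1}{11840} \approx -8.4459 \cdot 10^{-5}$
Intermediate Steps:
$\frac{1}{-7956 + Y} = \frac{1}{-7956 - 3884} = \frac{1}{-11840} = - \frac{1}{11840}$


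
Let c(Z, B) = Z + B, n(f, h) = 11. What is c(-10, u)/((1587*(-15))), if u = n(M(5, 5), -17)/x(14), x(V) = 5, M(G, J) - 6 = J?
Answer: 13/39675 ≈ 0.00032766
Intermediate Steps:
M(G, J) = 6 + J
u = 11/5 ≈ 2.2000
c(Z, B) = B + Z
c(-10, u)/((1587*(-15))) = (11/5 - 10)/((1587*(-15))) = -39/5/(-23805) = -39/5*(-1/23805) = 13/39675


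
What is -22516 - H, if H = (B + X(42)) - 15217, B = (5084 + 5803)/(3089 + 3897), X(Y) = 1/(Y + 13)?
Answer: -2805100541/384230 ≈ -7300.6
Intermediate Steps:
X(Y) = 1/(13 + Y)
B = 10887/6986 ≈ 1.5584
H = -5846222139/384230 (H = (10887/6986 + 1/(13 + 42)) - 15217 = (10887/6986 + 1/55) - 15217 = 605771/384230 - 15217 = -5846222139/384230 ≈ -15215.)
-22516 - H = -22516 - 1*(-5846222139/384230) = -22516 + 5846222139/384230 = -2805100541/384230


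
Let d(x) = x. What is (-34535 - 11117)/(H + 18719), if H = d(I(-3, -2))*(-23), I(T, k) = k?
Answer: -45652/18765 ≈ -2.4328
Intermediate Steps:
H = 46 (H = -2*(-23) = 46)
(-34535 - 11117)/(H + 18719) = (-34535 - 11117)/(46 + 18719) = -45652/18765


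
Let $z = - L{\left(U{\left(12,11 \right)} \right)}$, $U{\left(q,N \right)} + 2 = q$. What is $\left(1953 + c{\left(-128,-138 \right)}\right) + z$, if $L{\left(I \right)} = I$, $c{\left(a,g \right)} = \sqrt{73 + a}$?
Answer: $1943 + i \sqrt{55} \approx 1943.0 + 7.4162 i$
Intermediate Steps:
$U{\left(q,N \right)} = -2 + q$
$z = -10$ ($z = - (-2 + 12) = \left(-1\right) 10 = -10$)
$\left(1953 + c{\left(-128,-138 \right)}\right) + z = \left(1953 + \sqrt{73 - 128}\right) - 10 = \left(1953 + \sqrt{-55}\right) - 10 = \left(1953 + i \sqrt{55}\right) - 10 = 1943 + i \sqrt{55}$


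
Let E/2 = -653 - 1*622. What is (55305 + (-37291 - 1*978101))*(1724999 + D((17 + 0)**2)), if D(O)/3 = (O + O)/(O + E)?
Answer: -220267734354555/133 ≈ -1.6561e+12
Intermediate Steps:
E = -2550 (E = 2*(-653 - 1*622) = 2*(-653 - 622) = 2*(-1275) = -2550)
D(O) = 6*O/(-2550 + O) (D(O) = 3*((O + O)/(O - 2550)) = 3*((2*O)/(-2550 + O)) = 3*(2*O/(-2550 + O)) = 6*O/(-2550 + O))
(55305 + (-37291 - 1*978101))*(1724999 + D((17 + 0)**2)) = (55305 + (-37291 - 1*978101))*(1724999 + 6*(17 + 0)**2/(-2550 + (17 + 0)**2)) = (55305 + (-37291 - 978101))*(1724999 + 6*17**2/(-2550 + 17**2)) = (55305 - 1015392)*(1724999 + 6*289/(-2550 + 289)) = -960087*(1724999 + 6*289/(-2261)) = -960087*(1724999 + 6*289*(-1/2261)) = -960087*(1724999 - 102/133) = -960087*229424765/133 = -220267734354555/133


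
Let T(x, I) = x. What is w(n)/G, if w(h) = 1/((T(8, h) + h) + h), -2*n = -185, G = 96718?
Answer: 1/18666574 ≈ 5.3572e-8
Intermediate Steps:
n = 185/2 (n = -½*(-185) = 185/2 ≈ 92.500)
w(h) = 1/(8 + 2*h) (w(h) = 1/((8 + h) + h) = 1/(8 + 2*h))
w(n)/G = (1/(2*(4 + 185/2)))/96718 = (1/(2*(193/2)))*(1/96718) = ((½)*(2/193))*(1/96718) = (1/193)*(1/96718) = 1/18666574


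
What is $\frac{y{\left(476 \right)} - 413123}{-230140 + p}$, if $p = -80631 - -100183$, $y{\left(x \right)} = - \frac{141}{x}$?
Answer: $\frac{196646689}{100239888} \approx 1.9618$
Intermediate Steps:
$p = 19552$ ($p = -80631 + 100183 = 19552$)
$\frac{y{\left(476 \right)} - 413123}{-230140 + p} = \frac{- \frac{141}{476} - 413123}{-230140 + 19552} = \frac{\left(-141\right) \frac{1}{476} - 413123}{-210588} = \left(- \frac{141}{476} - 413123\right) \left(- \frac{1}{210588}\right) = \left(- \frac{196646689}{476}\right) \left(- \frac{1}{210588}\right) = \frac{196646689}{100239888}$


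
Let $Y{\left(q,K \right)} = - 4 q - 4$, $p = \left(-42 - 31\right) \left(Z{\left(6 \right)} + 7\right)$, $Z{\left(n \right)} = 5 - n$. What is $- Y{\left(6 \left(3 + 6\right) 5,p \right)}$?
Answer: $1084$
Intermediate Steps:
$p = -438$ ($p = \left(-42 - 31\right) \left(\left(5 - 6\right) + 7\right) = - 73 \left(\left(5 - 6\right) + 7\right) = - 73 \left(-1 + 7\right) = \left(-73\right) 6 = -438$)
$Y{\left(q,K \right)} = -4 - 4 q$
$- Y{\left(6 \left(3 + 6\right) 5,p \right)} = - (-4 - 4 \cdot 6 \left(3 + 6\right) 5) = - (-4 - 4 \cdot 6 \cdot 9 \cdot 5) = - (-4 - 4 \cdot 54 \cdot 5) = - (-4 - 1080) = \left(-1\right) \left(-1084\right) = 1084$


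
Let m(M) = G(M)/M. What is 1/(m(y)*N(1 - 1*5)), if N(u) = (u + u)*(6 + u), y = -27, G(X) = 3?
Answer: 9/16 ≈ 0.56250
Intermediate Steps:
m(M) = 3/M
N(u) = 2*u*(6 + u) (N(u) = (2*u)*(6 + u) = 2*u*(6 + u))
1/(m(y)*N(1 - 1*5)) = 1/((3/(-27))*(2*(1 - 1*5)*(6 + (1 - 1*5)))) = 1/((3*(-1/27))*(2*(1 - 5)*(6 + (1 - 5)))) = 1/(-2*(-4)*(6 - 4)/9) = 1/(-2*(-4)*2/9) = 1/(-1/9*(-16)) = 1/(16/9) = 9/16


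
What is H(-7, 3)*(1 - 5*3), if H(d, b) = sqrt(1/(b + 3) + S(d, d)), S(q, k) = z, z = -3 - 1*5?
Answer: -7*I*sqrt(282)/3 ≈ -39.183*I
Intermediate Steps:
z = -8 (z = -3 - 5 = -8)
S(q, k) = -8
H(d, b) = sqrt(-8 + 1/(3 + b)) (H(d, b) = sqrt(1/(b + 3) - 8) = sqrt(1/(3 + b) - 8) = sqrt(-8 + 1/(3 + b)))
H(-7, 3)*(1 - 5*3) = sqrt((-23 - 8*3)/(3 + 3))*(1 - 5*3) = sqrt((-23 - 24)/6)*(1 - 15) = sqrt((1/6)*(-47))*(-14) = sqrt(-47/6)*(-14) = (I*sqrt(282)/6)*(-14) = -7*I*sqrt(282)/3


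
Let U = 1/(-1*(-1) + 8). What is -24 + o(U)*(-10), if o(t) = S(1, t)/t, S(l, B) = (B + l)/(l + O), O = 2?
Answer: -172/3 ≈ -57.333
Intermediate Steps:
S(l, B) = (B + l)/(2 + l) (S(l, B) = (B + l)/(l + 2) = (B + l)/(2 + l))
U = ⅑ (U = 1/(1 + 8) = 1/9 = ⅑ ≈ 0.11111)
o(t) = (⅓ + t/3)/t (o(t) = ((t + 1)/(2 + 1))/t = ((1 + t)/3)/t = (⅓ + t/3)/t)
-24 + o(U)*(-10) = -24 + ((1 + ⅑)/(3*(⅑)))*(-10) = -24 + ((⅓)*9*(10/9))*(-10) = -24 + (10/3)*(-10) = -24 - 100/3 = -172/3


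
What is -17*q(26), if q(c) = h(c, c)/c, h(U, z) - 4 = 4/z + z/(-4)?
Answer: 1037/676 ≈ 1.5340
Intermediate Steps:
h(U, z) = 4 + 4/z - z/4 (h(U, z) = 4 + (4/z + z/(-4)) = 4 + (4/z + z*(-¼)) = 4 + (4/z - z/4) = 4 + 4/z - z/4)
q(c) = (4 + 4/c - c/4)/c
-17*q(26) = -17*(16 + 26*(16 - 1*26))/(4*26²) = -17*(16 + 26*(16 - 26))/(4*676) = -17*(16 + 26*(-10))/(4*676) = -17*(16 - 260)/(4*676) = -17*(-244)/(4*676) = -17*(-61/676) = 1037/676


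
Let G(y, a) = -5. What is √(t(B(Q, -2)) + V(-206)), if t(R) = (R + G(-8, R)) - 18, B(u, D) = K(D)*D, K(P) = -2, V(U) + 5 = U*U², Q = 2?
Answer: 4*I*√546365 ≈ 2956.7*I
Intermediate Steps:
V(U) = -5 + U³ (V(U) = -5 + U*U² = -5 + U³)
B(u, D) = -2*D
t(R) = -23 + R (t(R) = (R - 5) - 18 = (-5 + R) - 18 = -23 + R)
√(t(B(Q, -2)) + V(-206)) = √((-23 - 2*(-2)) + (-5 + (-206)³)) = √((-23 + 4) + (-5 - 8741816)) = √(-19 - 8741821) = √(-8741840) = 4*I*√546365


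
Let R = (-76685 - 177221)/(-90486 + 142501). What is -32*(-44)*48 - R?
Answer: 3515635666/52015 ≈ 67589.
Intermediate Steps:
R = -253906/52015 ≈ -4.8814
-32*(-44)*48 - R = -32*(-44)*48 - 1*(-253906/52015) = 1408*48 + 253906/52015 = 67584 + 253906/52015 = 3515635666/52015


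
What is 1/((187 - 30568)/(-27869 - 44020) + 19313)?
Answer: 23963/462807546 ≈ 5.1777e-5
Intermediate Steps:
1/((187 - 30568)/(-27869 - 44020) + 19313) = 1/(-30381/(-71889) + 19313) = 1/(-30381*(-1/71889) + 19313) = 1/(10127/23963 + 19313) = 1/(462807546/23963) = 23963/462807546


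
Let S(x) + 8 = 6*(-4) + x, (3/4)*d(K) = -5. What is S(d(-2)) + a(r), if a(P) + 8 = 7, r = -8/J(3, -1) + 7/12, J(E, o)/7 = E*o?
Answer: -119/3 ≈ -39.667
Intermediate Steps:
J(E, o) = 7*E*o (J(E, o) = 7*(E*o) = 7*E*o)
r = 27/28 (r = -8/(7*3*(-1)) + 7/12 = -8/(-21) + 7*(1/12) = -8*(-1/21) + 7/12 = 8/21 + 7/12 = 27/28 ≈ 0.96429)
a(P) = -1 (a(P) = -8 + 7 = -1)
d(K) = -20/3 (d(K) = (4/3)*(-5) = -20/3)
S(x) = -32 + x (S(x) = -8 + (6*(-4) + x) = -8 + (-24 + x) = -32 + x)
S(d(-2)) + a(r) = (-32 - 20/3) - 1 = -116/3 - 1 = -119/3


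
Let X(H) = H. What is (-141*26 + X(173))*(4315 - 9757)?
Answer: 19008906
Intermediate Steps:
(-141*26 + X(173))*(4315 - 9757) = (-141*26 + 173)*(4315 - 9757) = (-3666 + 173)*(-5442) = -3493*(-5442) = 19008906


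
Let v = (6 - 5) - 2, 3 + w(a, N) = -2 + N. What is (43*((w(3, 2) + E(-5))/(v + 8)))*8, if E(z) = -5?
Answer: -2752/7 ≈ -393.14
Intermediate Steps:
w(a, N) = -5 + N (w(a, N) = -3 + (-2 + N) = -5 + N)
v = -1 (v = 1 - 2 = -1)
(43*((w(3, 2) + E(-5))/(v + 8)))*8 = (43*(((-5 + 2) - 5)/(-1 + 8)))*8 = (43*((-3 - 5)/7))*8 = (43*(-8*⅐))*8 = (43*(-8/7))*8 = -344/7*8 = -2752/7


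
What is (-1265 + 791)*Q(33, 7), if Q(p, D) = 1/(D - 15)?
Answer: 237/4 ≈ 59.250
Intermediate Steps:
Q(p, D) = 1/(-15 + D)
(-1265 + 791)*Q(33, 7) = (-1265 + 791)/(-15 + 7) = -474/(-8) = -474*(-⅛) = 237/4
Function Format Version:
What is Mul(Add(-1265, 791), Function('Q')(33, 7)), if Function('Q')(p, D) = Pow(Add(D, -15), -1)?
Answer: Rational(237, 4) ≈ 59.250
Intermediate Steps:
Function('Q')(p, D) = Pow(Add(-15, D), -1)
Mul(Add(-1265, 791), Function('Q')(33, 7)) = Mul(Add(-1265, 791), Pow(Add(-15, 7), -1)) = Mul(-474, Pow(-8, -1)) = Mul(-474, Rational(-1, 8)) = Rational(237, 4)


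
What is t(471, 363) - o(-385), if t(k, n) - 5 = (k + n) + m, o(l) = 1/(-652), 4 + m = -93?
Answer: 483785/652 ≈ 742.00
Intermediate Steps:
m = -97 (m = -4 - 93 = -97)
o(l) = -1/652
t(k, n) = -92 + k + n (t(k, n) = 5 + ((k + n) - 97) = 5 + (-97 + k + n) = -92 + k + n)
t(471, 363) - o(-385) = (-92 + 471 + 363) - 1*(-1/652) = 742 + 1/652 = 483785/652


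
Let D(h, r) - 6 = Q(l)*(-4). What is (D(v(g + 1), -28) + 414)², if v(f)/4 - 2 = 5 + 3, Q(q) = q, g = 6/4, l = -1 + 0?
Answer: 179776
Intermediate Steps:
l = -1
g = 3/2 (g = 6*(¼) = 3/2 ≈ 1.5000)
v(f) = 40 (v(f) = 8 + 4*(5 + 3) = 8 + 4*8 = 8 + 32 = 40)
D(h, r) = 10 (D(h, r) = 6 - 1*(-4) = 6 + 4 = 10)
(D(v(g + 1), -28) + 414)² = (10 + 414)² = 424² = 179776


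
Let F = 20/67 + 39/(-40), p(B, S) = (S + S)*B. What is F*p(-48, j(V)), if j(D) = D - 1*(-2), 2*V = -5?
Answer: -10878/335 ≈ -32.472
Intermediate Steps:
V = -5/2 (V = (½)*(-5) = -5/2 ≈ -2.5000)
j(D) = 2 + D (j(D) = D + 2 = 2 + D)
p(B, S) = 2*B*S (p(B, S) = (2*S)*B = 2*B*S)
F = -1813/2680 (F = 20*(1/67) + 39*(-1/40) = 20/67 - 39/40 = -1813/2680 ≈ -0.67649)
F*p(-48, j(V)) = -1813*(-48)*(2 - 5/2)/1340 = -1813*(-48)*(-1)/(1340*2) = -1813/2680*48 = -10878/335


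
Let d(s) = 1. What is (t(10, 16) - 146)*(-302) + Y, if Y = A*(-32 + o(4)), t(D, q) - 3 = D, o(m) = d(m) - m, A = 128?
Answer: 35686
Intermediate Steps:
o(m) = 1 - m
t(D, q) = 3 + D
Y = -4480 (Y = 128*(-32 + (1 - 1*4)) = 128*(-32 + (1 - 4)) = 128*(-32 - 3) = 128*(-35) = -4480)
(t(10, 16) - 146)*(-302) + Y = ((3 + 10) - 146)*(-302) - 4480 = (13 - 146)*(-302) - 4480 = -133*(-302) - 4480 = 40166 - 4480 = 35686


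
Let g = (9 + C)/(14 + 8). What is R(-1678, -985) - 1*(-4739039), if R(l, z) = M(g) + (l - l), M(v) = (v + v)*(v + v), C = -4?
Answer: 573423744/121 ≈ 4.7390e+6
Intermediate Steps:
g = 5/22 (g = (9 - 4)/(14 + 8) = 5/22 ≈ 0.22727)
M(v) = 4*v**2 (M(v) = (2*v)*(2*v) = 4*v**2)
R(l, z) = 25/121 (R(l, z) = 4*(5/22)**2 + (l - l) = 4*(25/484) + 0 = 25/121 + 0 = 25/121)
R(-1678, -985) - 1*(-4739039) = 25/121 - 1*(-4739039) = 25/121 + 4739039 = 573423744/121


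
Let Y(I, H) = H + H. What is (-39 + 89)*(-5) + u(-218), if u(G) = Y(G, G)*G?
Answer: 94798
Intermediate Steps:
Y(I, H) = 2*H
u(G) = 2*G**2 (u(G) = (2*G)*G = 2*G**2)
(-39 + 89)*(-5) + u(-218) = (-39 + 89)*(-5) + 2*(-218)**2 = 50*(-5) + 2*47524 = -250 + 95048 = 94798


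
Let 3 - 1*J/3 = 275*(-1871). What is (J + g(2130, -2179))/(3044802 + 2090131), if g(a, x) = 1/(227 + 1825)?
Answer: 3167434369/10536882516 ≈ 0.30060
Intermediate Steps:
J = 1543584 (J = 9 - 825*(-1871) = 9 - 3*(-514525) = 9 + 1543575 = 1543584)
g(a, x) = 1/2052
(J + g(2130, -2179))/(3044802 + 2090131) = (1543584 + 1/2052)/(3044802 + 2090131) = (3167434369/2052)/5134933 = (3167434369/2052)*(1/5134933) = 3167434369/10536882516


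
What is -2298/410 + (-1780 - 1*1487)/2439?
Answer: -385794/55555 ≈ -6.9444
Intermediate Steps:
-2298/410 + (-1780 - 1*1487)/2439 = -2298*1/410 + (-1780 - 1487)*(1/2439) = -1149/205 - 3267*1/2439 = -1149/205 - 363/271 = -385794/55555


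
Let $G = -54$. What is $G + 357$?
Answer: $303$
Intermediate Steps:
$G + 357 = -54 + 357 = 303$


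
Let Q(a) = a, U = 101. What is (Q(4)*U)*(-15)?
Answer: -6060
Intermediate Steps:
(Q(4)*U)*(-15) = (4*101)*(-15) = 404*(-15) = -6060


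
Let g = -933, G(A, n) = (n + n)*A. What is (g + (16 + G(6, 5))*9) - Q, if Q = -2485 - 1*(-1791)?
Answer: 445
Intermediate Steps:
G(A, n) = 2*A*n (G(A, n) = (2*n)*A = 2*A*n)
Q = -694 (Q = -2485 + 1791 = -694)
(g + (16 + G(6, 5))*9) - Q = (-933 + (16 + 2*6*5)*9) - 1*(-694) = (-933 + (16 + 60)*9) + 694 = (-933 + 76*9) + 694 = (-933 + 684) + 694 = -249 + 694 = 445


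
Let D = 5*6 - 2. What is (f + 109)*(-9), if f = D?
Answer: -1233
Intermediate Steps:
D = 28 (D = 30 - 2 = 28)
f = 28
(f + 109)*(-9) = (28 + 109)*(-9) = 137*(-9) = -1233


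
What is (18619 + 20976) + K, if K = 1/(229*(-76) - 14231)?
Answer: 1252587824/31635 ≈ 39595.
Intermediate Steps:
K = -1/31635 (K = 1/(-17404 - 14231) = 1/(-31635) = -1/31635 ≈ -3.1611e-5)
(18619 + 20976) + K = (18619 + 20976) - 1/31635 = 39595 - 1/31635 = 1252587824/31635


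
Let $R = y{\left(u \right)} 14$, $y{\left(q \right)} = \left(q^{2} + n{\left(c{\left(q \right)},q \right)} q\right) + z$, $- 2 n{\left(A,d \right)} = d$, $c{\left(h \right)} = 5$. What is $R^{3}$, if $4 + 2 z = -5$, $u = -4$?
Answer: $117649$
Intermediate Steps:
$z = - \frac{9}{2}$ ($z = -2 + \frac{1}{2} \left(-5\right) = -2 - \frac{5}{2} = - \frac{9}{2} \approx -4.5$)
$n{\left(A,d \right)} = - \frac{d}{2}$
$y{\left(q \right)} = - \frac{9}{2} + \frac{q^{2}}{2}$ ($y{\left(q \right)} = \left(q^{2} + - \frac{q}{2} q\right) - \frac{9}{2} = \left(q^{2} - \frac{q^{2}}{2}\right) - \frac{9}{2} = \frac{q^{2}}{2} - \frac{9}{2} = - \frac{9}{2} + \frac{q^{2}}{2}$)
$R = 49$ ($R = \left(- \frac{9}{2} + \frac{\left(-4\right)^{2}}{2}\right) 14 = \left(- \frac{9}{2} + \frac{1}{2} \cdot 16\right) 14 = \left(- \frac{9}{2} + 8\right) 14 = \frac{7}{2} \cdot 14 = 49$)
$R^{3} = 49^{3} = 117649$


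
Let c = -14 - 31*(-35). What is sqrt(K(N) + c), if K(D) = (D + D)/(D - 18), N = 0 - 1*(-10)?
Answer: sqrt(4274)/2 ≈ 32.688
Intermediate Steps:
N = 10 (N = 0 + 10 = 10)
K(D) = 2*D/(-18 + D) (K(D) = (2*D)/(-18 + D) = 2*D/(-18 + D))
c = 1071 (c = -14 + 1085 = 1071)
sqrt(K(N) + c) = sqrt(2*10/(-18 + 10) + 1071) = sqrt(2*10/(-8) + 1071) = sqrt(2*10*(-1/8) + 1071) = sqrt(-5/2 + 1071) = sqrt(2137/2) = sqrt(4274)/2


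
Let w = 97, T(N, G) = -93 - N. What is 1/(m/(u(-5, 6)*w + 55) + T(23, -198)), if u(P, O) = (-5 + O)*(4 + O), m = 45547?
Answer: -1025/73353 ≈ -0.013974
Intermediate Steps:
1/(m/(u(-5, 6)*w + 55) + T(23, -198)) = 1/(45547/((-20 + 6² - 1*6)*97 + 55) + (-93 - 1*23)) = 1/(45547/((-20 + 36 - 6)*97 + 55) + (-93 - 23)) = 1/(45547/(10*97 + 55) - 116) = 1/(45547/(970 + 55) - 116) = 1/(45547/1025 - 116) = 1/(-73353/1025) = -1025/73353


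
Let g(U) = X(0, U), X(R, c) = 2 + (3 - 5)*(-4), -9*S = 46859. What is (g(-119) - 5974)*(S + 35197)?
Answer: -536589032/3 ≈ -1.7886e+8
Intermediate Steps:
S = -46859/9 (S = -1/9*46859 = -46859/9 ≈ -5206.6)
X(R, c) = 10 (X(R, c) = 2 - 2*(-4) = 2 + 8 = 10)
g(U) = 10
(g(-119) - 5974)*(S + 35197) = (10 - 5974)*(-46859/9 + 35197) = -5964*269914/9 = -536589032/3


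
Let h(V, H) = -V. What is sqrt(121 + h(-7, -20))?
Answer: 8*sqrt(2) ≈ 11.314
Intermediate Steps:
sqrt(121 + h(-7, -20)) = sqrt(121 - 1*(-7)) = sqrt(121 + 7) = sqrt(128) = 8*sqrt(2)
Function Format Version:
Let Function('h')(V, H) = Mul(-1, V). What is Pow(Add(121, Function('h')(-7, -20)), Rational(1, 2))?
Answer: Mul(8, Pow(2, Rational(1, 2))) ≈ 11.314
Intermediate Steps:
Pow(Add(121, Function('h')(-7, -20)), Rational(1, 2)) = Pow(Add(121, Mul(-1, -7)), Rational(1, 2)) = Pow(Add(121, 7), Rational(1, 2)) = Pow(128, Rational(1, 2)) = Mul(8, Pow(2, Rational(1, 2)))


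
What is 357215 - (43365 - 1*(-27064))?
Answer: 286786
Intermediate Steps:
357215 - (43365 - 1*(-27064)) = 357215 - (43365 + 27064) = 357215 - 1*70429 = 357215 - 70429 = 286786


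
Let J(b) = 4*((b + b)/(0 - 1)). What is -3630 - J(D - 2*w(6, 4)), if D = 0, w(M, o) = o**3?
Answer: -4654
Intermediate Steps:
J(b) = -8*b (J(b) = 4*((2*b)/(-1)) = 4*((2*b)*(-1)) = 4*(-2*b) = -8*b)
-3630 - J(D - 2*w(6, 4)) = -3630 - (-8)*(0 - 2*4**3) = -3630 - (-8)*(0 - 2*64) = -3630 - (-8)*(0 - 128) = -3630 - (-8)*(-128) = -3630 - 1*1024 = -3630 - 1024 = -4654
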